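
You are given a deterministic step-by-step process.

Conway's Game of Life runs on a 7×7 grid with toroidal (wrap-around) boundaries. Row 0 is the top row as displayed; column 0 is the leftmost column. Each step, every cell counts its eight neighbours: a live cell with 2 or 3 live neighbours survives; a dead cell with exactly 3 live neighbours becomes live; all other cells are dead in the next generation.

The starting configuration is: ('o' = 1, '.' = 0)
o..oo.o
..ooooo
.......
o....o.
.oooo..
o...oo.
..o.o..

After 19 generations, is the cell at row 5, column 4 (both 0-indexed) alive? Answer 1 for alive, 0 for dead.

0

step 0: o..oo.o
..ooooo
.......
o....o.
.oooo..
o...oo.
..o.o..
step 1: oo....o
o.o...o
...o...
.oooo..
oooo...
.....o.
oo.....
step 2: ..o....
..o...o
o...o..
o...o..
o......
......o
.o.....
step 3: .oo....
.o.o...
oo.o.oo
oo....o
o.....o
o......
.......
step 4: .oo....
...oo.o
....oo.
..o....
.......
o.....o
.o.....
step 5: oooo...
..ooo..
....oo.
.......
.......
o......
.oo....
step 6: o...o..
.....o.
....oo.
.......
.......
.o.....
...o...
step 7: ....o..
.....oo
....oo.
.......
.......
.......
.......
step 8: .....o.
......o
....ooo
.......
.......
.......
.......
step 9: .......
....o.o
.....oo
.....o.
.......
.......
.......
step 10: .......
......o
....o.o
.....oo
.......
.......
.......
step 11: .......
.....o.
o.....o
.....oo
.......
.......
.......
step 12: .......
......o
o......
o....oo
.......
.......
.......
step 13: .......
.......
o....o.
o.....o
......o
.......
.......
step 14: .......
.......
o......
o....o.
o.....o
.......
.......
step 15: .......
.......
......o
oo.....
o.....o
.......
.......
step 16: .......
.......
o......
.o.....
oo....o
.......
.......
step 17: .......
.......
.......
.o....o
oo.....
o......
.......
step 18: .......
.......
.......
.o.....
.o....o
oo.....
.......
step 19: .......
.......
.......
o......
.oo....
oo.....
.......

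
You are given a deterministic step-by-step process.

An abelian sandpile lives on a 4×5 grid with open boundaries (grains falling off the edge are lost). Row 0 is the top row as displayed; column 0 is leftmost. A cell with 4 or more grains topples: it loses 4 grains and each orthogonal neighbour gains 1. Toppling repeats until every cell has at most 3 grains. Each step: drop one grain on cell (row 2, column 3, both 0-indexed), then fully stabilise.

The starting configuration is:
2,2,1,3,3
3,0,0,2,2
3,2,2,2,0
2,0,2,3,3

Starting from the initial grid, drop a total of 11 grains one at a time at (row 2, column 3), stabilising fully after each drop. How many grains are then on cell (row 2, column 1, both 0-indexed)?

3

t=0: 2,2,1,3,3
3,0,0,2,2
3,2,2,2,0
2,0,2,3,3
t=1: 2,2,1,3,3
3,0,0,2,2
3,2,2,3,0
2,0,2,3,3
t=2: 2,2,1,3,3
3,0,0,3,2
3,2,3,1,2
2,0,3,1,0
t=3: 2,2,1,3,3
3,0,0,3,2
3,2,3,2,2
2,0,3,1,0
t=4: 2,2,1,3,3
3,0,0,3,2
3,2,3,3,2
2,0,3,1,0
t=5: 2,2,2,1,1
3,0,2,2,1
3,3,1,3,0
2,1,0,3,1
t=6: 2,2,2,1,1
3,0,2,3,1
3,3,2,1,1
2,1,1,0,2
t=7: 2,2,2,1,1
3,0,2,3,1
3,3,2,2,1
2,1,1,0,2
t=8: 2,2,2,1,1
3,0,2,3,1
3,3,2,3,1
2,1,1,0,2
t=9: 2,2,2,2,1
3,0,3,0,2
3,3,3,1,2
2,1,1,1,2
t=10: 2,2,2,2,1
3,0,3,0,2
3,3,3,2,2
2,1,1,1,2
t=11: 2,2,2,2,1
3,0,3,0,2
3,3,3,3,2
2,1,1,1,2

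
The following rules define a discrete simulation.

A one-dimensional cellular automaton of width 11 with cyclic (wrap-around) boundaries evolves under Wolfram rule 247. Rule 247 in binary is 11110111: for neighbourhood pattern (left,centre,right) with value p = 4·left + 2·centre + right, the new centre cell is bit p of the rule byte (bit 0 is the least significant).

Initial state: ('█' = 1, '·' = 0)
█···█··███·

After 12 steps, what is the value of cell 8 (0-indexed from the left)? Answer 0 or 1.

1

[0] █···█··███·
[1] ███████·███
[2] ████████·██
[3] █████████·█
[4] ██████████·
[5] ·██████████
[6] █·█████████
[7] ██·████████
[8] ███·███████
[9] ████·██████
[10] █████·█████
[11] ██████·████
[12] ███████·███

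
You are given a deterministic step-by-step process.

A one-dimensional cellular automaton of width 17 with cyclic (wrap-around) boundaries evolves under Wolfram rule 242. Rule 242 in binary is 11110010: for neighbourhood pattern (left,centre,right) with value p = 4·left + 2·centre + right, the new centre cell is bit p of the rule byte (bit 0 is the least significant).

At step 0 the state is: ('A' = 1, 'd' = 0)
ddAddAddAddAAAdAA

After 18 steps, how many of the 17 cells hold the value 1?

t=0: ddAddAddAddAAAdAA
t=1: AAdAAdAAdAAdAAAdA
t=2: AAAdAAdAAdAAdAAAd
t=3: dAAAdAAdAAdAAdAAA
t=4: AdAAAdAAdAAdAAdAA
t=5: AAdAAAdAAdAAdAAdA
t=6: AAAdAAAdAAdAAdAAd
t=7: dAAAdAAAdAAdAAdAA
t=8: AdAAAdAAAdAAdAAdA
t=9: AAdAAAdAAAdAAdAAd
t=10: dAAdAAAdAAAdAAdAA
t=11: AdAAdAAAdAAAdAAdA
t=12: AAdAAdAAAdAAAdAAd
t=13: dAAdAAdAAAdAAAdAA
t=14: AdAAdAAdAAAdAAAdA
t=15: AAdAAdAAdAAAdAAAd
t=16: dAAdAAdAAdAAAdAAA
t=17: AdAAdAAdAAdAAAdAA
t=18: AAdAAdAAdAAdAAAdA

12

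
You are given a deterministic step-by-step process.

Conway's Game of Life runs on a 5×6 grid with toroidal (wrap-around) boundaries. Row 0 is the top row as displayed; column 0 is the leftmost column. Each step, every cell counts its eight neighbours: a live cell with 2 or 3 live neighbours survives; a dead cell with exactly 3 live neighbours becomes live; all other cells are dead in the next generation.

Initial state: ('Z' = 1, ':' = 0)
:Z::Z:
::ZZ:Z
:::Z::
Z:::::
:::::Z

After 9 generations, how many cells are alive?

6

step 0: :Z::Z:
::ZZ:Z
:::Z::
Z:::::
:::::Z
step 1: Z:ZZZZ
::ZZ::
::ZZZ:
::::::
Z::::Z
step 2: Z:Z:::
::::::
::Z:Z:
:::ZZZ
ZZ:Z::
step 3: Z:Z:::
:Z:Z::
::::ZZ
ZZ:::Z
ZZ:Z::
step 4: Z::Z::
ZZZZZZ
:ZZ:ZZ
:ZZ:::
::::::
step 5: Z::Z::
::::::
::::::
ZZZZ::
:ZZ:::
step 6: :ZZ:::
::::::
:ZZ:::
Z::Z::
::::::
step 7: ::::::
::::::
:ZZ:::
:ZZ:::
:ZZ:::
step 8: ::::::
::::::
:ZZ:::
Z::Z::
:ZZ:::
step 9: ::::::
::::::
:ZZ:::
Z::Z::
:ZZ:::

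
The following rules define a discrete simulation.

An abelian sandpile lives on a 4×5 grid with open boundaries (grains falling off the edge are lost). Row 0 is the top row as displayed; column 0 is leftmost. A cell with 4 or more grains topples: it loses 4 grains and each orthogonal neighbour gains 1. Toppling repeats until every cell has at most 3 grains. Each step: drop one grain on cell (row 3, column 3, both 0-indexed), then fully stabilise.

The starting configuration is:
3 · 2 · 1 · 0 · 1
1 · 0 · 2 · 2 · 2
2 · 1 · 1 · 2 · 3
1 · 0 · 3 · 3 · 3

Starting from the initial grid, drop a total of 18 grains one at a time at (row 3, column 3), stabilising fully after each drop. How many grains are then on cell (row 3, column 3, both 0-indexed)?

1

t=0: 3 · 2 · 1 · 0 · 1
1 · 0 · 2 · 2 · 2
2 · 1 · 1 · 2 · 3
1 · 0 · 3 · 3 · 3
t=1: 3 · 2 · 1 · 0 · 1
1 · 0 · 2 · 3 · 3
2 · 1 · 3 · 0 · 1
1 · 1 · 0 · 3 · 1
t=2: 3 · 2 · 1 · 0 · 1
1 · 0 · 2 · 3 · 3
2 · 1 · 3 · 1 · 1
1 · 1 · 1 · 0 · 2
t=3: 3 · 2 · 1 · 0 · 1
1 · 0 · 2 · 3 · 3
2 · 1 · 3 · 1 · 1
1 · 1 · 1 · 1 · 2
t=4: 3 · 2 · 1 · 0 · 1
1 · 0 · 2 · 3 · 3
2 · 1 · 3 · 1 · 1
1 · 1 · 1 · 2 · 2
t=5: 3 · 2 · 1 · 0 · 1
1 · 0 · 2 · 3 · 3
2 · 1 · 3 · 1 · 1
1 · 1 · 1 · 3 · 2
t=6: 3 · 2 · 1 · 0 · 1
1 · 0 · 2 · 3 · 3
2 · 1 · 3 · 2 · 1
1 · 1 · 2 · 0 · 3
t=7: 3 · 2 · 1 · 0 · 1
1 · 0 · 2 · 3 · 3
2 · 1 · 3 · 2 · 1
1 · 1 · 2 · 1 · 3
t=8: 3 · 2 · 1 · 0 · 1
1 · 0 · 2 · 3 · 3
2 · 1 · 3 · 2 · 1
1 · 1 · 2 · 2 · 3
t=9: 3 · 2 · 1 · 0 · 1
1 · 0 · 2 · 3 · 3
2 · 1 · 3 · 2 · 1
1 · 1 · 2 · 3 · 3
t=10: 3 · 2 · 1 · 0 · 1
1 · 0 · 2 · 3 · 3
2 · 1 · 3 · 3 · 2
1 · 1 · 3 · 1 · 0
t=11: 3 · 2 · 1 · 0 · 1
1 · 0 · 2 · 3 · 3
2 · 1 · 3 · 3 · 2
1 · 1 · 3 · 2 · 0
t=12: 3 · 2 · 1 · 0 · 1
1 · 0 · 2 · 3 · 3
2 · 1 · 3 · 3 · 2
1 · 1 · 3 · 3 · 0
t=13: 3 · 2 · 2 · 1 · 2
1 · 1 · 0 · 2 · 1
2 · 2 · 2 · 3 · 0
1 · 2 · 1 · 2 · 2
t=14: 3 · 2 · 2 · 1 · 2
1 · 1 · 0 · 2 · 1
2 · 2 · 2 · 3 · 0
1 · 2 · 1 · 3 · 2
t=15: 3 · 2 · 2 · 1 · 2
1 · 1 · 0 · 3 · 1
2 · 2 · 3 · 0 · 1
1 · 2 · 2 · 1 · 3
t=16: 3 · 2 · 2 · 1 · 2
1 · 1 · 0 · 3 · 1
2 · 2 · 3 · 0 · 1
1 · 2 · 2 · 2 · 3
t=17: 3 · 2 · 2 · 1 · 2
1 · 1 · 0 · 3 · 1
2 · 2 · 3 · 0 · 1
1 · 2 · 2 · 3 · 3
t=18: 3 · 2 · 2 · 1 · 2
1 · 1 · 0 · 3 · 1
2 · 2 · 3 · 1 · 2
1 · 2 · 3 · 1 · 0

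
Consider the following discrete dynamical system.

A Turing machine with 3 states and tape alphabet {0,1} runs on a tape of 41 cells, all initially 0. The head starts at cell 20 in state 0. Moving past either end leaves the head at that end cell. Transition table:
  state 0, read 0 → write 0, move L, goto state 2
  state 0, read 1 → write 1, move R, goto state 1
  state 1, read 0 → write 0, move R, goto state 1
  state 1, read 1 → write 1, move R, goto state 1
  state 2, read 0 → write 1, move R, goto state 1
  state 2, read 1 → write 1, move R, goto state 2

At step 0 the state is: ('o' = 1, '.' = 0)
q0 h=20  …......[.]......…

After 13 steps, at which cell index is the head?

0) q0 h=20  …......[.]......…
1) q2 h=19  …......[.]......…
2) q1 h=20  ….....o[.]......…
3) q1 h=21  …....o.[.]......…
4) q1 h=22  …...o..[.]......…
5) q1 h=23  …..o...[.]......…
6) q1 h=24  ….o....[.]......…
7) q1 h=25  …o.....[.]......…
8) q1 h=26  …......[.]......…
9) q1 h=27  …......[.]......…
10) q1 h=28  …......[.]......…
11) q1 h=29  …......[.]......…
12) q1 h=30  …......[.]......…
13) q1 h=31  …......[.]......…

31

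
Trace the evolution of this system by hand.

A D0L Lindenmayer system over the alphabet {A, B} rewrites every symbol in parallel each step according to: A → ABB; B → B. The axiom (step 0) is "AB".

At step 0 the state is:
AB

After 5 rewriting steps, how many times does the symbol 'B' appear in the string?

11

step 0: AB
step 1: ABBB
step 2: ABBBBB
step 3: ABBBBBBB
step 4: ABBBBBBBBB
step 5: ABBBBBBBBBBB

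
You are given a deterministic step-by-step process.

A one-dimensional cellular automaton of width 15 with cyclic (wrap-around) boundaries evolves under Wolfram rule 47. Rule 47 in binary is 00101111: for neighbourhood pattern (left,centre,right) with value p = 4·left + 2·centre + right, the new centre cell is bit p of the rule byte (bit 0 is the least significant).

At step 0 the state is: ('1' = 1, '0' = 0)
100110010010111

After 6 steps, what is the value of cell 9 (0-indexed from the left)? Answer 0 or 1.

gen 0: 100110010010111
gen 1: 001100110111100
gen 2: 111001101100001
gen 3: 000011011001111
gen 4: 011110110011000
gen 5: 110001100110011
gen 6: 000111001100110

1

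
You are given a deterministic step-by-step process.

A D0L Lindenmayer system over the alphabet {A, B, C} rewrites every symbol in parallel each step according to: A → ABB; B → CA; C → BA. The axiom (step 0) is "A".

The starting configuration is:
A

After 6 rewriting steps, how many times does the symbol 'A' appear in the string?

99

gen 0: A
gen 1: ABB
gen 2: ABBCACA
gen 3: ABBCACABAABBBAABB
gen 4: ABBCACABAABBBAABBCAABBABBCACACAABBABBCACA
gen 5: ABBCACABAABBBAABBCAABBABBCACACAABBABBCACABAABBABBCACAABBCACABAABBBAABBBAABBABBCACAABBCACABAABBBAABB
gen 6: ABBCACABAABBBAABBCAABBABBCACACAABBABBCACABAABBABBCACAABBCA…ABBCACABAABBBAABBABBCACABAABBBAABBCAABBABBCACACAABBABBCACA  (len 239)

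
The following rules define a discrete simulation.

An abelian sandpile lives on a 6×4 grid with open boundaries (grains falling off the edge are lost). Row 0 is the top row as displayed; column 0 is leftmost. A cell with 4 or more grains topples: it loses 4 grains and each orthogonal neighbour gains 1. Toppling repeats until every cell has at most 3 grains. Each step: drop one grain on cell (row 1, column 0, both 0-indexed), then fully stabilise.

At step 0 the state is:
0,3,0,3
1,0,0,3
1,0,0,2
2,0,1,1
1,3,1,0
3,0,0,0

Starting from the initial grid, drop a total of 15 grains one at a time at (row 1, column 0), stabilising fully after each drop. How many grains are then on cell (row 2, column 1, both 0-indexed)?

2

gen 0: 0,3,0,3
1,0,0,3
1,0,0,2
2,0,1,1
1,3,1,0
3,0,0,0
gen 1: 0,3,0,3
2,0,0,3
1,0,0,2
2,0,1,1
1,3,1,0
3,0,0,0
gen 2: 0,3,0,3
3,0,0,3
1,0,0,2
2,0,1,1
1,3,1,0
3,0,0,0
gen 3: 1,3,0,3
0,1,0,3
2,0,0,2
2,0,1,1
1,3,1,0
3,0,0,0
gen 4: 1,3,0,3
1,1,0,3
2,0,0,2
2,0,1,1
1,3,1,0
3,0,0,0
gen 5: 1,3,0,3
2,1,0,3
2,0,0,2
2,0,1,1
1,3,1,0
3,0,0,0
gen 6: 1,3,0,3
3,1,0,3
2,0,0,2
2,0,1,1
1,3,1,0
3,0,0,0
gen 7: 2,3,0,3
0,2,0,3
3,0,0,2
2,0,1,1
1,3,1,0
3,0,0,0
gen 8: 2,3,0,3
1,2,0,3
3,0,0,2
2,0,1,1
1,3,1,0
3,0,0,0
gen 9: 2,3,0,3
2,2,0,3
3,0,0,2
2,0,1,1
1,3,1,0
3,0,0,0
gen 10: 2,3,0,3
3,2,0,3
3,0,0,2
2,0,1,1
1,3,1,0
3,0,0,0
gen 11: 3,3,0,3
1,3,0,3
0,1,0,2
3,0,1,1
1,3,1,0
3,0,0,0
gen 12: 3,3,0,3
2,3,0,3
0,1,0,2
3,0,1,1
1,3,1,0
3,0,0,0
gen 13: 3,3,0,3
3,3,0,3
0,1,0,2
3,0,1,1
1,3,1,0
3,0,0,0
gen 14: 1,1,1,3
2,1,1,3
1,2,0,2
3,0,1,1
1,3,1,0
3,0,0,0
gen 15: 1,1,1,3
3,1,1,3
1,2,0,2
3,0,1,1
1,3,1,0
3,0,0,0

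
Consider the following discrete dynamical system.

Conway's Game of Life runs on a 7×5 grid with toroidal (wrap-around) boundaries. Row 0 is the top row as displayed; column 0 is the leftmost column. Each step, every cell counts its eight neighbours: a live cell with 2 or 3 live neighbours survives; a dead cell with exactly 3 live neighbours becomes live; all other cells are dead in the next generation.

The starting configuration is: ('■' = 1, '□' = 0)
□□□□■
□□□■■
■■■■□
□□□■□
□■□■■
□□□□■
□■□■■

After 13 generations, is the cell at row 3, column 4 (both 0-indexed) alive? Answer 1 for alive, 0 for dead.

1

0) □□□□■
□□□■■
■■■■□
□□□■□
□■□■■
□□□□■
□■□■■
1) □□■□□
□■□□□
■■□□□
□□□□□
■□■■■
□□□□□
□□□■■
2) □□■■□
■■■□□
■■□□□
□□■■□
□□□■■
■□■□□
□□□■□
3) □□□■■
■□□■■
■□□■■
■■■■□
□■□□■
□□■□□
□■□■■
4) □□□□□
□□■□□
□□□□□
□□□□□
□□□□■
□■■□■
■□□□■
5) □□□□□
□□□□□
□□□□□
□□□□□
■□□■□
□■□□■
■■□■■
6) ■□□□■
□□□□□
□□□□□
□□□□□
■□□□■
□■□□□
□■■■■
7) ■■■□■
□□□□□
□□□□□
□□□□□
■□□□□
□■□□□
□■■■■
8) □□□□■
■■□□□
□□□□□
□□□□□
□□□□□
□■□■■
□□□□■
9) □□□□■
■□□□□
□□□□□
□□□□□
□□□□□
■□□■■
□□□□■
10) ■□□□■
□□□□□
□□□□□
□□□□□
□□□□■
■□□■■
□□□□□
11) □□□□□
□□□□□
□□□□□
□□□□□
■□□■■
■□□■■
□□□■□
12) □□□□□
□□□□□
□□□□□
□□□□■
■□□■□
■□■□□
□□□■□
13) □□□□□
□□□□□
□□□□□
□□□□■
■■□■□
□■■■□
□□□□□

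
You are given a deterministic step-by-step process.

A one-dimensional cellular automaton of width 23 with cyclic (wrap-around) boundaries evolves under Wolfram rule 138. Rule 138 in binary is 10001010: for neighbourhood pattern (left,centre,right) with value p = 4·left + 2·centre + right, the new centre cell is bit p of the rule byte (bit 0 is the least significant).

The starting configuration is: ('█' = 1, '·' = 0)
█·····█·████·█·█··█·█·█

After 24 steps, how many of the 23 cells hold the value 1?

gen 0: █·····█·████·█·█··█·█·█
gen 1: ·····█··███······█····█
gen 2: ····█··███······█····█·
gen 3: ···█··███······█····█··
gen 4: ··█··███······█····█···
gen 5: ·█··███······█····█····
gen 6: █··███······█····█·····
gen 7: ··███······█····█·····█
gen 8: ·███······█····█·····█·
gen 9: ███······█····█·····█··
gen 10: ██······█····█·····█··█
gen 11: █······█····█·····█··██
gen 12: ······█····█·····█··███
gen 13: ·····█····█·····█··███·
gen 14: ····█····█·····█··███··
gen 15: ···█····█·····█··███···
gen 16: ··█····█·····█··███····
gen 17: ·█····█·····█··███·····
gen 18: █····█·····█··███······
gen 19: ····█·····█··███······█
gen 20: ···█·····█··███······█·
gen 21: ··█·····█··███······█··
gen 22: ·█·····█··███······█···
gen 23: █·····█··███······█····
gen 24: ·····█··███······█····█

6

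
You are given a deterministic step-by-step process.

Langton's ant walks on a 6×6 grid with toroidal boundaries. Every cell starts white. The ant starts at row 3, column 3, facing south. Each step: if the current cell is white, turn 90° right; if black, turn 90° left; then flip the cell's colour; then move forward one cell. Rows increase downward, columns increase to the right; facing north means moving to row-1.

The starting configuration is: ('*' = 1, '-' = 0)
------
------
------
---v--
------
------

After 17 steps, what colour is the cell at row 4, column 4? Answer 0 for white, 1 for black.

[0] ------
------
------
---v--
------
------
[1] ------
------
------
--<*--
------
------
[2] ------
------
--^---
--**--
------
------
[3] ------
------
--*>--
--**--
------
------
[4] ------
------
--**--
--*v--
------
------
[5] ------
------
--**--
--*->-
------
------
[6] ------
------
--**--
--*-*-
----v-
------
[7] ------
------
--**--
--*-*-
---<*-
------
[8] ------
------
--**--
--*^*-
---**-
------
[9] ------
------
--**--
--**>-
---**-
------
[10] ------
------
--**^-
--**--
---**-
------
[11] ------
------
--***>
--**--
---**-
------
[12] ------
------
--****
--**-v
---**-
------
[13] ------
------
--****
--**<*
---**-
------
[14] ------
------
--**^*
--****
---**-
------
[15] ------
------
--*<-*
--****
---**-
------
[16] ------
------
--*--*
--*v**
---**-
------
[17] ------
------
--*--*
--*->*
---**-
------

1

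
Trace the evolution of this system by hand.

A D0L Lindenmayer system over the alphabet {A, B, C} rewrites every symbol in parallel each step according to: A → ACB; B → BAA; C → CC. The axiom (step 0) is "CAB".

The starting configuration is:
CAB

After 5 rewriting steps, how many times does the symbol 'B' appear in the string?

70

step 0: CAB
step 1: CCACBBAA
step 2: CCCCACBCCBAABAAACBACB
step 3: CCCCCCCCACBCCBAACCCCBAAACBACBBAAACBACBACBCCBAAACBCCBAA
step 4: CCCCCCCCCCCCCCCCACBCCBAACCCCBAAACBACBCCCCCCCCBAAACBACBACBC…ACBCCBAAACBCCBAAACBCCBAACCCCBAAACBACBACBCCBAACCCCBAAACBACB  (len 137)
step 5: CCCCCCCCCCCCCCCCCCCCCCCCCCCCCCCCACBCCBAACCCCBAAACBACBCCCCC…CBAAACBCCBAACCCCBAAACBACBCCCCCCCCBAAACBACBACBCCBAAACBCCBAA  (len 344)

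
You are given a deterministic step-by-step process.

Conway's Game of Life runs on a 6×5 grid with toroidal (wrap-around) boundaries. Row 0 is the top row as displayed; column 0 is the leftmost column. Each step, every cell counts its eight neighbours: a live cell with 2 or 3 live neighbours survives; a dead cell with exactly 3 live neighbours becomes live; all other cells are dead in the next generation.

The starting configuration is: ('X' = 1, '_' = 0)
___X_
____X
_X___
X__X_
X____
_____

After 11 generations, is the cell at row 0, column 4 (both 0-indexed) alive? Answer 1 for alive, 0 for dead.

1

gen 0: ___X_
____X
_X___
X__X_
X____
_____
gen 1: _____
_____
X___X
XX__X
____X
_____
gen 2: _____
_____
_X__X
_X_X_
____X
_____
gen 3: _____
_____
X_X__
__XXX
_____
_____
gen 4: _____
_____
_XX_X
_XXXX
___X_
_____
gen 5: _____
_____
_X__X
_X__X
___XX
_____
gen 6: _____
_____
_____
__X_X
X__XX
_____
gen 7: _____
_____
_____
X___X
X__XX
____X
gen 8: _____
_____
_____
X__X_
___X_
X__XX
gen 9: ____X
_____
_____
____X
X_XX_
___XX
gen 10: ___XX
_____
_____
___XX
X_X__
X_X__
gen 11: ___XX
_____
_____
___XX
X_X__
X_X__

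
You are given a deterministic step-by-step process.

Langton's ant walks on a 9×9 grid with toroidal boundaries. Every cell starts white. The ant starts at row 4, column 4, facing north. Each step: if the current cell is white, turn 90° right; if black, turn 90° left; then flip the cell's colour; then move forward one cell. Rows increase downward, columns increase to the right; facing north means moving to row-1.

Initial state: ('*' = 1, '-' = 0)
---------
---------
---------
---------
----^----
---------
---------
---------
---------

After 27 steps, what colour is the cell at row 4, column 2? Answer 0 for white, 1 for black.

[0] ---------
---------
---------
---------
----^----
---------
---------
---------
---------
[1] ---------
---------
---------
---------
----*>---
---------
---------
---------
---------
[2] ---------
---------
---------
---------
----**---
-----v---
---------
---------
---------
[3] ---------
---------
---------
---------
----**---
----<*---
---------
---------
---------
[4] ---------
---------
---------
---------
----^*---
----**---
---------
---------
---------
[5] ---------
---------
---------
---------
---<-*---
----**---
---------
---------
---------
[6] ---------
---------
---------
---^-----
---*-*---
----**---
---------
---------
---------
[7] ---------
---------
---------
---*>----
---*-*---
----**---
---------
---------
---------
[8] ---------
---------
---------
---**----
---*v*---
----**---
---------
---------
---------
[9] ---------
---------
---------
---**----
---<**---
----**---
---------
---------
---------
[10] ---------
---------
---------
---**----
----**---
---v**---
---------
---------
---------
[11] ---------
---------
---------
---**----
----**---
--<***---
---------
---------
---------
[12] ---------
---------
---------
---**----
--^-**---
--****---
---------
---------
---------
[13] ---------
---------
---------
---**----
--*>**---
--****---
---------
---------
---------
[14] ---------
---------
---------
---**----
--****---
--*v**---
---------
---------
---------
[15] ---------
---------
---------
---**----
--****---
--*->*---
---------
---------
---------
[16] ---------
---------
---------
---**----
--**^*---
--*--*---
---------
---------
---------
[17] ---------
---------
---------
---**----
--*<-*---
--*--*---
---------
---------
---------
[18] ---------
---------
---------
---**----
--*--*---
--*v-*---
---------
---------
---------
[19] ---------
---------
---------
---**----
--*--*---
--<*-*---
---------
---------
---------
[20] ---------
---------
---------
---**----
--*--*---
---*-*---
--v------
---------
---------
[21] ---------
---------
---------
---**----
--*--*---
---*-*---
-<*------
---------
---------
[22] ---------
---------
---------
---**----
--*--*---
-^-*-*---
-**------
---------
---------
[23] ---------
---------
---------
---**----
--*--*---
-*>*-*---
-**------
---------
---------
[24] ---------
---------
---------
---**----
--*--*---
-***-*---
-*v------
---------
---------
[25] ---------
---------
---------
---**----
--*--*---
-***-*---
-*->-----
---------
---------
[26] ---------
---------
---------
---**----
--*--*---
-***-*---
-*-*-----
---v-----
---------
[27] ---------
---------
---------
---**----
--*--*---
-***-*---
-*-*-----
--<*-----
---------

1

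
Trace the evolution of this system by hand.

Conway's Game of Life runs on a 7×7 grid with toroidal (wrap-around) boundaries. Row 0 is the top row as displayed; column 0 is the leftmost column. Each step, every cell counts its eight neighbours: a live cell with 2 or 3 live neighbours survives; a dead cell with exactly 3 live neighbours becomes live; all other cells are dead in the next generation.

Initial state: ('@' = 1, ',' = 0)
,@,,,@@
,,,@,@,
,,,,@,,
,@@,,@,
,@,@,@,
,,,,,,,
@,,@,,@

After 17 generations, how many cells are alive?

t=0: ,@,,,@@
,,,@,@,
,,,,@,,
,@@,,@,
,@,@,@,
,,,,,,,
@,,@,,@
t=1: ,,@,,@,
,,,,,@@
,,@@@@,
,@@@,@,
,@,,@,,
@,@,@,@
@,,,,@@
t=2: @,,,@,,
,,@,,,@
,@,,,,,
,@,,,@,
,,,,@,@
,,,@@,,
@,,@@,,
t=3: @@,,@@@
@@,,,,,
@@@,,,,
@,,,,@,
,,,@@,,
,,,,,,,
,,,,,@,
t=4: ,@,,@@,
,,,,,@,
,,@,,,,
@,@@@,@
,,,,@,,
,,,,@,,
@,,,@@,
t=5: ,,,,,,,
,,,,@@,
,@@,@@@
,@@,@@,
,,,,@,,
,,,@@,,
,,,@,,@
t=6: ,,,,@@,
,,,@@,@
@@@,,,@
@@@,,,@
,,@,,,,
,,,@@@,
,,,@@,,
t=7: ,,,,,,,
,@@@@,@
,,,,,,,
,,,@,,@
@,@,@@@
,,@,,@,
,,,,,,,
t=8: ,,@@,,,
,,@@,,,
@,,,@@,
@,,@@,@
@@@,@,,
,@,@@@,
,,,,,,,
t=9: ,,@@,,,
,@@,,,,
@@@,,@,
,,@,,,,
,,,,,,,
@@,@@@,
,,,,,,,
t=10: ,@@@,,,
@,,,,,,
@,,@,,,
,,@,,,,
,@@@@,,
,,,,@,,
,@,,,,,
t=11: @@@,,,,
@,,@,,,
,@,,,,,
,,,,@,,
,@@,@,,
,@,,@,,
,@,@,,,
t=12: @,,@,,,
@,,,,,,
,,,,,,,
,@@@,,,
,@@,@@,
@@,,@,,
,,,@,,,
t=13: ,,,,,,,
,,,,,,,
,@@,,,,
,@,@@,,
,,,,@@,
@@,,@@,
@@@@@,,
t=14: ,@@@,,,
,,,,,,,
,@@@,,,
,@,@@@,
@@@,,,@
@,,,,,,
@,@@@@@
t=15: @@,,,@@
,,,,,,,
,@,@,,,
,,,,@@@
,,@@@@@
,,,,@,,
@,,,@@@
t=16: ,@,,@,,
,@@,,,@
,,,,@@,
@,,,,,@
,,,,,,@
@,,,,,,
,@,,@,,
t=17: ,@,@,@,
@@@@@,,
,@,,,@,
@,,,,,@
,,,,,,@
@,,,,,,
@@,,,,,

16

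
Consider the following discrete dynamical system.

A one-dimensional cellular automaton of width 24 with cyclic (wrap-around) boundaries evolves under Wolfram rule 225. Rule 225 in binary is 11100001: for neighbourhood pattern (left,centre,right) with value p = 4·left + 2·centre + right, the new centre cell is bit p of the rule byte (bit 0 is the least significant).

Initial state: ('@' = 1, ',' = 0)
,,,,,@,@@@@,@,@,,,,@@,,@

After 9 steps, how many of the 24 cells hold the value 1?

10

gen 0: ,,,,,@,@@@@,@,@,,,,@@,,@
gen 1: ,@@@,,@,@@@@,@,,@@,,@,,,
gen 2: ,,@@,,,@,@@@@,,,,@,,,,@@
gen 3: ,,,@,@,,@,@@@,@@,,,@@,,@
gen 4: ,@,,@,,,,@,@@@,@,@,,@,,,
gen 5: ,,,,,,@@,,@,@@@,@,,,,,@@
gen 6: ,@@@@,,@,,,@,@@@,,@@@,,@
gen 7: @,@@@,,,,@,,@,@@,,,@@,,,
gen 8: ,@,@@,@@,,,,,@,@,@,,@,@,
gen 9: ,,@,@@,@,@@@,,@,@,,,,@,,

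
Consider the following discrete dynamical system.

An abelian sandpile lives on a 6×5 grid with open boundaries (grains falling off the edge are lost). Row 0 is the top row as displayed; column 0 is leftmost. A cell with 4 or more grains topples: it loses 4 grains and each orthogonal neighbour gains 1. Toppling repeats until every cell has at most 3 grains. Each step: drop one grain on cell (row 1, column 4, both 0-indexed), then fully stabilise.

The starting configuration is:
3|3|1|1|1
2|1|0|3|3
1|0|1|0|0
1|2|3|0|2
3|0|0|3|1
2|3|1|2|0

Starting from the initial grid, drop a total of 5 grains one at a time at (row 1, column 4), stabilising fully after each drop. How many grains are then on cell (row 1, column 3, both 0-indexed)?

[0] 3|3|1|1|1
2|1|0|3|3
1|0|1|0|0
1|2|3|0|2
3|0|0|3|1
2|3|1|2|0
[1] 3|3|1|2|2
2|1|1|0|1
1|0|1|1|1
1|2|3|0|2
3|0|0|3|1
2|3|1|2|0
[2] 3|3|1|2|2
2|1|1|0|2
1|0|1|1|1
1|2|3|0|2
3|0|0|3|1
2|3|1|2|0
[3] 3|3|1|2|2
2|1|1|0|3
1|0|1|1|1
1|2|3|0|2
3|0|0|3|1
2|3|1|2|0
[4] 3|3|1|2|3
2|1|1|1|0
1|0|1|1|2
1|2|3|0|2
3|0|0|3|1
2|3|1|2|0
[5] 3|3|1|2|3
2|1|1|1|1
1|0|1|1|2
1|2|3|0|2
3|0|0|3|1
2|3|1|2|0

1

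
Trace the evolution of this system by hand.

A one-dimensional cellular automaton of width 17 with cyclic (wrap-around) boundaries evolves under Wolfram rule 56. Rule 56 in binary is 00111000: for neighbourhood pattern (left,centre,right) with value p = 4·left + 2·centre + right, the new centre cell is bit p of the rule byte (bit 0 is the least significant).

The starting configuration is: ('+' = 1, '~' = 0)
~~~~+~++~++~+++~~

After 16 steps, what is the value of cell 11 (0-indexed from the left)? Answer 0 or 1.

0

k=0  ~~~~+~++~++~+++~~
k=1  ~~~~~++~++~++~~+~
k=2  ~~~~~+~++~++~+~~+
k=3  +~~~~~++~++~+~+~~
k=4  ~+~~~~+~++~+~+~+~
k=5  ~~+~~~~++~+~+~+~+
k=6  +~~+~~~+~+~+~+~+~
k=7  ~+~~+~~~+~+~+~+~+
k=8  +~+~~+~~~+~+~+~+~
k=9  ~+~+~~+~~~+~+~+~+
k=10  +~+~+~~+~~~+~+~+~
k=11  ~+~+~+~~+~~~+~+~+
k=12  +~+~+~+~~+~~~+~+~
k=13  ~+~+~+~+~~+~~~+~+
k=14  +~+~+~+~+~~+~~~+~
k=15  ~+~+~+~+~+~~+~~~+
k=16  +~+~+~+~+~+~~+~~~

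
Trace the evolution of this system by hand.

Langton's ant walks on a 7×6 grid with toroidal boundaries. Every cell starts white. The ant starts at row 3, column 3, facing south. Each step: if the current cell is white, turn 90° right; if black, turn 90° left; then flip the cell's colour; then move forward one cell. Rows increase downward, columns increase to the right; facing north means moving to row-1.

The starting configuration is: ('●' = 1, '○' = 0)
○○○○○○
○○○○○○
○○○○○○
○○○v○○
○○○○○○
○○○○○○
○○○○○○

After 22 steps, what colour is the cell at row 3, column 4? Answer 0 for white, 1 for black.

0

k=0  ○○○○○○
○○○○○○
○○○○○○
○○○v○○
○○○○○○
○○○○○○
○○○○○○
k=1  ○○○○○○
○○○○○○
○○○○○○
○○<●○○
○○○○○○
○○○○○○
○○○○○○
k=2  ○○○○○○
○○○○○○
○○^○○○
○○●●○○
○○○○○○
○○○○○○
○○○○○○
k=3  ○○○○○○
○○○○○○
○○●>○○
○○●●○○
○○○○○○
○○○○○○
○○○○○○
k=4  ○○○○○○
○○○○○○
○○●●○○
○○●v○○
○○○○○○
○○○○○○
○○○○○○
k=5  ○○○○○○
○○○○○○
○○●●○○
○○●○>○
○○○○○○
○○○○○○
○○○○○○
k=6  ○○○○○○
○○○○○○
○○●●○○
○○●○●○
○○○○v○
○○○○○○
○○○○○○
k=7  ○○○○○○
○○○○○○
○○●●○○
○○●○●○
○○○<●○
○○○○○○
○○○○○○
k=8  ○○○○○○
○○○○○○
○○●●○○
○○●^●○
○○○●●○
○○○○○○
○○○○○○
k=9  ○○○○○○
○○○○○○
○○●●○○
○○●●>○
○○○●●○
○○○○○○
○○○○○○
k=10  ○○○○○○
○○○○○○
○○●●^○
○○●●○○
○○○●●○
○○○○○○
○○○○○○
k=11  ○○○○○○
○○○○○○
○○●●●>
○○●●○○
○○○●●○
○○○○○○
○○○○○○
k=12  ○○○○○○
○○○○○○
○○●●●●
○○●●○v
○○○●●○
○○○○○○
○○○○○○
k=13  ○○○○○○
○○○○○○
○○●●●●
○○●●<●
○○○●●○
○○○○○○
○○○○○○
k=14  ○○○○○○
○○○○○○
○○●●^●
○○●●●●
○○○●●○
○○○○○○
○○○○○○
k=15  ○○○○○○
○○○○○○
○○●<○●
○○●●●●
○○○●●○
○○○○○○
○○○○○○
k=16  ○○○○○○
○○○○○○
○○●○○●
○○●v●●
○○○●●○
○○○○○○
○○○○○○
k=17  ○○○○○○
○○○○○○
○○●○○●
○○●○>●
○○○●●○
○○○○○○
○○○○○○
k=18  ○○○○○○
○○○○○○
○○●○^●
○○●○○●
○○○●●○
○○○○○○
○○○○○○
k=19  ○○○○○○
○○○○○○
○○●○●>
○○●○○●
○○○●●○
○○○○○○
○○○○○○
k=20  ○○○○○○
○○○○○^
○○●○●○
○○●○○●
○○○●●○
○○○○○○
○○○○○○
k=21  ○○○○○○
>○○○○●
○○●○●○
○○●○○●
○○○●●○
○○○○○○
○○○○○○
k=22  ○○○○○○
●○○○○●
v○●○●○
○○●○○●
○○○●●○
○○○○○○
○○○○○○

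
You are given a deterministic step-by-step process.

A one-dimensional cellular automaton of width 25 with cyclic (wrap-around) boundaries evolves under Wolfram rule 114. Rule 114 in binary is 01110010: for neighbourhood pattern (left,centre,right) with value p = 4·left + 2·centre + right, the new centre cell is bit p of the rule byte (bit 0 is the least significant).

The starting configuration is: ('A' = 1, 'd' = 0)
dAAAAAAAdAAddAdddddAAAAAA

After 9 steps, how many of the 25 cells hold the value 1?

15

gen 0: dAAAAAAAdAAddAdddddAAAAAA
gen 1: AddddddAAdAAAdAdddAdddddA
gen 2: AAddddAdAAddAAdAdAdAdddAd
gen 3: dAAddAdAdAAAdAAdAdAdAdAdA
gen 4: AdAAAdAdAddAAdAAdAdAdAdAd
gen 5: dAddAAdAdAAdAAdAAdAdAdAdA
gen 6: AdAAdAAdAdAAdAAdAAdAdAdAd
gen 7: dAdAAdAAdAdAAdAAdAAdAdAdA
gen 8: AdAdAAdAAdAdAAdAAdAAdAdAd
gen 9: dAdAdAAdAAdAdAAdAAdAAdAdA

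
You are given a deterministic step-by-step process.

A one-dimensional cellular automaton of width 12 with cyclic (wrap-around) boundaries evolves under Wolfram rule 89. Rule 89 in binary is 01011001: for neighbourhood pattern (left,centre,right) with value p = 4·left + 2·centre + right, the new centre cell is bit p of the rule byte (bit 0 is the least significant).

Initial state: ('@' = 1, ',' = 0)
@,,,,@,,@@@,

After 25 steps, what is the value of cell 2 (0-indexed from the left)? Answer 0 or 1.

1

t=0: @,,,,@,,@@@,
t=1: ,@@@,,@,@,@,
t=2: ,@,@@,,,,,,@
t=3: ,,,@@@@@@@,,
t=4: @@,@,,,,,@@@
t=5: ,@,,@@@@,@,,
t=6: ,,@,@,,@,,@@
t=7: @,,,,@,,@,@@
t=8: @@@@,,@,,,@,
t=9: @,,@@,,@@,,,
t=10: ,@,@@@,@@@@,
t=11: ,,,@,@,@,,@@
t=12: @@,,,,,,@,@@
t=13: ,@@@@@@,,,@,
t=14: ,@,,,,@@@,,@
t=15: ,,@@@,@,@@,,
t=16: @,@,@,,,@@@@
t=17: @,,,,@@,@,,,
t=18: ,@@@,@@,,@@,
t=19: ,@,@,@@@,@@@
t=20: ,,,,,@,@,@,@
t=21: @@@@,,,,,,,,
t=22: @,,@@@@@@@@,
t=23: ,@,@,,,,,,@,
t=24: ,,,,@@@@@,,@
t=25: @@@,@,,,@@,,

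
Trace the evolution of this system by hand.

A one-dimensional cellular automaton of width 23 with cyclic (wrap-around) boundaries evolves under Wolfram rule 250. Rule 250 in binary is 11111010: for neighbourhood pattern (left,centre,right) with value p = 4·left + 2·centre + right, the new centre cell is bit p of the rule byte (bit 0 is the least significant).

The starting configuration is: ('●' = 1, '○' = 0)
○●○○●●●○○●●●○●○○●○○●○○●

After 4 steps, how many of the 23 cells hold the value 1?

23

[0] ○●○○●●●○○●●●○●○○●○○●○○●
[1] ●○●●●●●●●●●●●○●●○●●○●●○
[2] ○●●●●●●●●●●●●●●●●●●●●●●
[3] ●●●●●●●●●●●●●●●●●●●●●●●
[4] ●●●●●●●●●●●●●●●●●●●●●●●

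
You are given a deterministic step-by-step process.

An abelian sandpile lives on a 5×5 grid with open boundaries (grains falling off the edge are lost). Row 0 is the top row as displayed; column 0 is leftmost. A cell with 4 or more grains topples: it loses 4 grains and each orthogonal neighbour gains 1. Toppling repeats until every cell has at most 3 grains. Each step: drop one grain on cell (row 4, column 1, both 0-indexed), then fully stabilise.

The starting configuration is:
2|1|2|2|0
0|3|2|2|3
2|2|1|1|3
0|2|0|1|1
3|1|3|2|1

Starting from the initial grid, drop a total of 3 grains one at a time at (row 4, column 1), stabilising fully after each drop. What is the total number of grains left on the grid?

39

t=0: 2|1|2|2|0
0|3|2|2|3
2|2|1|1|3
0|2|0|1|1
3|1|3|2|1
t=1: 2|1|2|2|0
0|3|2|2|3
2|2|1|1|3
0|2|0|1|1
3|2|3|2|1
t=2: 2|1|2|2|0
0|3|2|2|3
2|2|1|1|3
0|2|0|1|1
3|3|3|2|1
t=3: 2|1|2|2|0
0|3|2|2|3
2|2|1|1|3
1|3|1|1|1
0|2|0|3|1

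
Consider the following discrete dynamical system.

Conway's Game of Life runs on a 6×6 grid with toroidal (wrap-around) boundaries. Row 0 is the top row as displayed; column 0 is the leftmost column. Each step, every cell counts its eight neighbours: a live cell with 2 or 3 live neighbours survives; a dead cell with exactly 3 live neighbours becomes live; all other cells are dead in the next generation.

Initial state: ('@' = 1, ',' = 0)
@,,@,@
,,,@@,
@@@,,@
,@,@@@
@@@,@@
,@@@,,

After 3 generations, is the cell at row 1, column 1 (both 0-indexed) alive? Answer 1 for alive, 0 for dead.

t=0: @,,@,@
,,,@@,
@@@,,@
,@,@@@
@@@,@@
,@@@,,
t=1: @@,,,@
,,,@,,
,@,,,,
,,,,,,
,,,,,,
,,,,,,
t=2: @,,,,,
,@@,,,
,,,,,,
,,,,,,
,,,,,,
@,,,,,
t=3: @,,,,,
,@,,,,
,,,,,,
,,,,,,
,,,,,,
,,,,,,

1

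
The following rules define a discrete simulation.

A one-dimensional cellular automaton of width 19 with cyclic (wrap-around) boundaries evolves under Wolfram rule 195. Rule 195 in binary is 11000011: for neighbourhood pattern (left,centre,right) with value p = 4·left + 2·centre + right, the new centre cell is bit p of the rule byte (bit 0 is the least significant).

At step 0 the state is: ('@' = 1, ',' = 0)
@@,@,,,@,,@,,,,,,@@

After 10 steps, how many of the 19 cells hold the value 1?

11

t=0: @@,@,,,@,,@,,,,,,@@
t=1: @@,,,@@,,@,,@@@@@,@
t=2: @@,@@,@,@,,@,@@@@,,
t=3: ,@,,@,,,,,@,,,@@@,@
t=4: ,,,@,,@@@@,,@@,@@,,
t=5: @@@,,@,@@@,@,@,,@,@
t=6: @@@,@,,,@@,,,,,@,,,
t=7: ,@@,,,@@,@,@@@@,,@@
t=8: ,,@,@@,@,,,,@@@,@,@
t=9: ,@,,,@,,,@@@,@@,,,,
t=10: @,,@@,,@@,@@,,@,@@@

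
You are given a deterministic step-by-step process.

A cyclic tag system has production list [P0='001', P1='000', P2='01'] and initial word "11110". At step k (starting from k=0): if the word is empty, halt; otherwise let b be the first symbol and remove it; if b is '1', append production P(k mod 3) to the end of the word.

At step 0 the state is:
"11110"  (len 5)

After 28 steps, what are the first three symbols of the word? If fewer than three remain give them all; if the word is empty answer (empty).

001

step 0: "11110"  (len 5)
step 1: "1110001"  (len 7)
step 2: "110001000"  (len 9)
step 3: "1000100001"  (len 10)
step 4: "000100001001"  (len 12)
step 5: "00100001001"  (len 11)
step 6: "0100001001"  (len 10)
step 7: "100001001"  (len 9)
step 8: "00001001000"  (len 11)
step 9: "0001001000"  (len 10)
step 10: "001001000"  (len 9)
step 11: "01001000"  (len 8)
step 12: "1001000"  (len 7)
step 13: "001000001"  (len 9)
step 14: "01000001"  (len 8)
step 15: "1000001"  (len 7)
step 16: "000001001"  (len 9)
step 17: "00001001"  (len 8)
step 18: "0001001"  (len 7)
step 19: "001001"  (len 6)
step 20: "01001"  (len 5)
step 21: "1001"  (len 4)
step 22: "001001"  (len 6)
step 23: "01001"  (len 5)
step 24: "1001"  (len 4)
step 25: "001001"  (len 6)
step 26: "01001"  (len 5)
step 27: "1001"  (len 4)
step 28: "001001"  (len 6)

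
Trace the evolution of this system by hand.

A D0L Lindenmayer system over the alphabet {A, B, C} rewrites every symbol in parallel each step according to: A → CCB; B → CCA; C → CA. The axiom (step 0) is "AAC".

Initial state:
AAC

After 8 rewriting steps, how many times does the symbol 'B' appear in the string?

456

step 0: AAC
step 1: CCBCCBCA
step 2: CACACCACACACCACACCB
step 3: CACCBCACCBCACACCBCACCBCACCBCACACCBCACCBCACACCA
step 4: CACCBCACACCACACCBCACACCACACCBCACCBCACACCACACCBCACACCACACCBCACACCACACCBCACCBCACACCACACCBCACACCACACCBCACCBCACACCB
step 5: CACCBCACACCACACCBCACCBCACACCBCACCBCACACCACACCBCACCBCACACCB…CACCBCACCBCACACCBCACCBCACACCACACCBCACACCACACCBCACCBCACACCA  (len 268)
step 6: CACCBCACACCACACCBCACCBCACACCBCACCBCACACCACACCBCACACCACACCB…CACCBCACCBCACACCBCACCBCACACCACACCBCACACCACACCBCACCBCACACCB  (len 647)
step 7: CACCBCACACCACACCBCACCBCACACCBCACCBCACACCACACCBCACACCACACCB…CACCBCACCBCACACCBCACCBCACACCACACCBCACACCACACCBCACCBCACACCA  (len 1562)
step 8: CACCBCACACCACACCBCACCBCACACCBCACCBCACACCACACCBCACACCACACCB…CACCBCACCBCACACCBCACCBCACACCACACCBCACACCACACCBCACCBCACACCB  (len 3771)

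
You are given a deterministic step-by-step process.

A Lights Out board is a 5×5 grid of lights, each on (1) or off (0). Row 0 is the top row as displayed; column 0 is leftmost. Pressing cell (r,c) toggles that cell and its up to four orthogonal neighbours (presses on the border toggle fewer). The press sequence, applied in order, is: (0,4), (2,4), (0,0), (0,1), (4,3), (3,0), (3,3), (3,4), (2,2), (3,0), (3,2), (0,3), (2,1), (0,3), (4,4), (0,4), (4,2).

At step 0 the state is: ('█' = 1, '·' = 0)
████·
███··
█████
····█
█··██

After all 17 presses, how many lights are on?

[0] ████·
███··
█████
····█
█··██
[1] ███·█
███·█
█████
····█
█··██
[2] ███·█
███··
███··
·····
█··██
[3] ··█·█
·██··
███··
·····
█··██
[4] ██··█
··█··
███··
·····
█··██
[5] ██··█
··█··
███··
···█·
█·█··
[6] ██··█
··█··
·██··
██·█·
··█··
[7] ██··█
··█··
·███·
███·█
··██·
[8] ██··█
··█··
·████
████·
··███
[9] ██··█
·····
····█
██·█·
··███
[10] ██··█
·····
█···█
···█·
█·███
[11] ██··█
·····
█·█·█
·██··
█··██
[12] ████·
···█·
█·█·█
·██··
█··██
[13] ████·
·█·█·
·█··█
··█··
█··██
[14] ██··█
·█···
·█··█
··█··
█··██
[15] ██··█
·█···
·█··█
··█·█
█····
[16] ██·█·
·█··█
·█··█
··█·█
█····
[17] ██·█·
·█··█
·█··█
····█
████·

12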